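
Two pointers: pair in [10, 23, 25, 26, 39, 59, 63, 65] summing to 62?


lo=0(10)+hi=7(65)=75
lo=0(10)+hi=6(63)=73
lo=0(10)+hi=5(59)=69
lo=0(10)+hi=4(39)=49
lo=1(23)+hi=4(39)=62

Yes: 23+39=62


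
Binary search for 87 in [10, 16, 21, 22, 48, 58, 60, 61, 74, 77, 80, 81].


Step 1: lo=0, hi=11, mid=5, val=58
Step 2: lo=6, hi=11, mid=8, val=74
Step 3: lo=9, hi=11, mid=10, val=80
Step 4: lo=11, hi=11, mid=11, val=81

Not found


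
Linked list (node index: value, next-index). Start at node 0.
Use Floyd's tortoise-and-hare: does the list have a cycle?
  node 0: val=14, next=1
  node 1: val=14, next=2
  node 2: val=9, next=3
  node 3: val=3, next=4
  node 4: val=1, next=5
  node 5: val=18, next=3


Floyd's tortoise (slow, +1) and hare (fast, +2):
  init: slow=0, fast=0
  step 1: slow=1, fast=2
  step 2: slow=2, fast=4
  step 3: slow=3, fast=3
  slow == fast at node 3: cycle detected

Cycle: yes


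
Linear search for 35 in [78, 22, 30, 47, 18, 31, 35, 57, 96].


i=0: 78!=35
i=1: 22!=35
i=2: 30!=35
i=3: 47!=35
i=4: 18!=35
i=5: 31!=35
i=6: 35==35 found!

Found at 6, 7 comps


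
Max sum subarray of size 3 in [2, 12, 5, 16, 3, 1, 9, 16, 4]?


[0:3]: 19
[1:4]: 33
[2:5]: 24
[3:6]: 20
[4:7]: 13
[5:8]: 26
[6:9]: 29

Max: 33 at [1:4]


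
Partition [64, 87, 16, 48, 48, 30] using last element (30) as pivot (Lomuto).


Pivot: 30
  16 <= 30: swap -> [16, 87, 64, 48, 48, 30]
Place pivot at 1: [16, 30, 64, 48, 48, 87]

Partitioned: [16, 30, 64, 48, 48, 87]


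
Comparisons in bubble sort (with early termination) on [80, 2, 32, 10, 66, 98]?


Algorithm: bubble sort (with early termination)
Input: [80, 2, 32, 10, 66, 98]
Sorted: [2, 10, 32, 66, 80, 98]

12


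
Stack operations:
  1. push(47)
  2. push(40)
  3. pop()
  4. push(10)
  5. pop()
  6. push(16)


push(47) -> [47]
push(40) -> [47, 40]
pop()->40, [47]
push(10) -> [47, 10]
pop()->10, [47]
push(16) -> [47, 16]

Final stack: [47, 16]


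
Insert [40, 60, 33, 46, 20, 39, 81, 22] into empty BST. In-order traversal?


Insert 40: root
Insert 60: R from 40
Insert 33: L from 40
Insert 46: R from 40 -> L from 60
Insert 20: L from 40 -> L from 33
Insert 39: L from 40 -> R from 33
Insert 81: R from 40 -> R from 60
Insert 22: L from 40 -> L from 33 -> R from 20

In-order: [20, 22, 33, 39, 40, 46, 60, 81]


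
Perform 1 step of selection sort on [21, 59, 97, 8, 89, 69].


Initial: [21, 59, 97, 8, 89, 69]
Step 1: min=8 at 3
  Swap: [8, 59, 97, 21, 89, 69]

After 1 step: [8, 59, 97, 21, 89, 69]


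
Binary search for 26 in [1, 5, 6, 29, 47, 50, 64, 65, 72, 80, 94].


Step 1: lo=0, hi=10, mid=5, val=50
Step 2: lo=0, hi=4, mid=2, val=6
Step 3: lo=3, hi=4, mid=3, val=29

Not found


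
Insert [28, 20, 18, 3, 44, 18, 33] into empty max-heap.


Insert 28: [28]
Insert 20: [28, 20]
Insert 18: [28, 20, 18]
Insert 3: [28, 20, 18, 3]
Insert 44: [44, 28, 18, 3, 20]
Insert 18: [44, 28, 18, 3, 20, 18]
Insert 33: [44, 28, 33, 3, 20, 18, 18]

Final heap: [44, 28, 33, 3, 20, 18, 18]


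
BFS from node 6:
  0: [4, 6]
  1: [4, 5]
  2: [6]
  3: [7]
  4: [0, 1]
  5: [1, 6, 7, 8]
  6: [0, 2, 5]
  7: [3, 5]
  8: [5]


Visit 6, enqueue [0, 2, 5]
Visit 0, enqueue [4]
Visit 2, enqueue []
Visit 5, enqueue [1, 7, 8]
Visit 4, enqueue []
Visit 1, enqueue []
Visit 7, enqueue [3]
Visit 8, enqueue []
Visit 3, enqueue []

BFS order: [6, 0, 2, 5, 4, 1, 7, 8, 3]


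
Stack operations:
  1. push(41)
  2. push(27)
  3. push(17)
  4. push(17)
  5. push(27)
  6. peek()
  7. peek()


push(41) -> [41]
push(27) -> [41, 27]
push(17) -> [41, 27, 17]
push(17) -> [41, 27, 17, 17]
push(27) -> [41, 27, 17, 17, 27]
peek()->27
peek()->27

Final stack: [41, 27, 17, 17, 27]


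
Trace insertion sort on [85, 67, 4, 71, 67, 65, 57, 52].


Initial: [85, 67, 4, 71, 67, 65, 57, 52]
Insert 67: [67, 85, 4, 71, 67, 65, 57, 52]
Insert 4: [4, 67, 85, 71, 67, 65, 57, 52]
Insert 71: [4, 67, 71, 85, 67, 65, 57, 52]
Insert 67: [4, 67, 67, 71, 85, 65, 57, 52]
Insert 65: [4, 65, 67, 67, 71, 85, 57, 52]
Insert 57: [4, 57, 65, 67, 67, 71, 85, 52]
Insert 52: [4, 52, 57, 65, 67, 67, 71, 85]

Sorted: [4, 52, 57, 65, 67, 67, 71, 85]


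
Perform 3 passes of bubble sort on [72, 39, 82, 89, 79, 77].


Initial: [72, 39, 82, 89, 79, 77]
Pass 1: [39, 72, 82, 79, 77, 89] (3 swaps)
Pass 2: [39, 72, 79, 77, 82, 89] (2 swaps)
Pass 3: [39, 72, 77, 79, 82, 89] (1 swaps)

After 3 passes: [39, 72, 77, 79, 82, 89]


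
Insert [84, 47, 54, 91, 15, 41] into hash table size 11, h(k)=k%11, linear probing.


Insert 84: h=7 -> slot 7
Insert 47: h=3 -> slot 3
Insert 54: h=10 -> slot 10
Insert 91: h=3, 1 probes -> slot 4
Insert 15: h=4, 1 probes -> slot 5
Insert 41: h=8 -> slot 8

Table: [None, None, None, 47, 91, 15, None, 84, 41, None, 54]


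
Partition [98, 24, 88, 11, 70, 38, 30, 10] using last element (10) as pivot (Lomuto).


Pivot: 10
Place pivot at 0: [10, 24, 88, 11, 70, 38, 30, 98]

Partitioned: [10, 24, 88, 11, 70, 38, 30, 98]


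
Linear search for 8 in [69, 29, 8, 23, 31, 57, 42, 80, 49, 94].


i=0: 69!=8
i=1: 29!=8
i=2: 8==8 found!

Found at 2, 3 comps


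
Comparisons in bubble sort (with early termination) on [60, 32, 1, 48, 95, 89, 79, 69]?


Algorithm: bubble sort (with early termination)
Input: [60, 32, 1, 48, 95, 89, 79, 69]
Sorted: [1, 32, 48, 60, 69, 79, 89, 95]

22


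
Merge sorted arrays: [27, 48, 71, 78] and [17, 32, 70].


Take 17 from B
Take 27 from A
Take 32 from B
Take 48 from A
Take 70 from B

Merged: [17, 27, 32, 48, 70, 71, 78]


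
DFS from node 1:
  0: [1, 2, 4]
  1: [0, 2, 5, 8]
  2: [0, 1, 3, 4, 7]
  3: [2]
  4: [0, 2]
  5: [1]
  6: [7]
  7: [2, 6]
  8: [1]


Visit 1, push [8, 5, 2, 0]
Visit 0, push [4, 2]
Visit 2, push [7, 4, 3]
Visit 3, push []
Visit 4, push []
Visit 7, push [6]
Visit 6, push []
Visit 5, push []
Visit 8, push []

DFS order: [1, 0, 2, 3, 4, 7, 6, 5, 8]


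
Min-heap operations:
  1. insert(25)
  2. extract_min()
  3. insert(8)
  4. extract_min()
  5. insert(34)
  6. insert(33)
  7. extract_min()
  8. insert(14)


insert(25) -> [25]
extract_min()->25, []
insert(8) -> [8]
extract_min()->8, []
insert(34) -> [34]
insert(33) -> [33, 34]
extract_min()->33, [34]
insert(14) -> [14, 34]

Final heap: [14, 34]


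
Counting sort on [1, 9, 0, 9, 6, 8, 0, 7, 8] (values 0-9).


Input: [1, 9, 0, 9, 6, 8, 0, 7, 8]
Counts: [2, 1, 0, 0, 0, 0, 1, 1, 2, 2]

Sorted: [0, 0, 1, 6, 7, 8, 8, 9, 9]


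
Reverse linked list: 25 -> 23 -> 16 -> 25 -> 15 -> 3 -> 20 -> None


Step 1: curr=25, set curr.next=prev(None) | reversed so far: 25
Step 2: curr=23, set curr.next=prev(25) | reversed so far: 23 -> 25
Step 3: curr=16, set curr.next=prev(23) | reversed so far: 16 -> 23 -> 25
Step 4: curr=25, set curr.next=prev(16) | reversed so far: 25 -> 16 -> 23 -> 25
Step 5: curr=15, set curr.next=prev(25) | reversed so far: 15 -> 25 -> 16 -> 23 -> 25
Step 6: curr=3, set curr.next=prev(15) | reversed so far: 3 -> 15 -> 25 -> 16 -> 23 -> 25
Step 7: curr=20, set curr.next=prev(3) | reversed so far: 20 -> 3 -> 15 -> 25 -> 16 -> 23 -> 25

20 -> 3 -> 15 -> 25 -> 16 -> 23 -> 25 -> None


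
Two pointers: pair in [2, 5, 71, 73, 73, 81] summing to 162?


lo=0(2)+hi=5(81)=83
lo=1(5)+hi=5(81)=86
lo=2(71)+hi=5(81)=152
lo=3(73)+hi=5(81)=154
lo=4(73)+hi=5(81)=154

No pair found


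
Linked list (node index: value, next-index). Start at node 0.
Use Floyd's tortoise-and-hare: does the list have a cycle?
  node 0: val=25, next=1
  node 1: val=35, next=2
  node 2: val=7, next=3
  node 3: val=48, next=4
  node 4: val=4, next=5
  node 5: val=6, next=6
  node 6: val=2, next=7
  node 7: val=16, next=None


Floyd's tortoise (slow, +1) and hare (fast, +2):
  init: slow=0, fast=0
  step 1: slow=1, fast=2
  step 2: slow=2, fast=4
  step 3: slow=3, fast=6
  step 4: fast 6->7->None, no cycle

Cycle: no


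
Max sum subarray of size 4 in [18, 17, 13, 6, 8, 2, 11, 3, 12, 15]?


[0:4]: 54
[1:5]: 44
[2:6]: 29
[3:7]: 27
[4:8]: 24
[5:9]: 28
[6:10]: 41

Max: 54 at [0:4]


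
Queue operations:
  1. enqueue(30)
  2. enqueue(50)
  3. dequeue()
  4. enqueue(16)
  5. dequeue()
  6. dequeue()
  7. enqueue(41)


enqueue(30) -> [30]
enqueue(50) -> [30, 50]
dequeue()->30, [50]
enqueue(16) -> [50, 16]
dequeue()->50, [16]
dequeue()->16, []
enqueue(41) -> [41]

Final queue: [41]


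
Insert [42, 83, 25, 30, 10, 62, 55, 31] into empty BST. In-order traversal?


Insert 42: root
Insert 83: R from 42
Insert 25: L from 42
Insert 30: L from 42 -> R from 25
Insert 10: L from 42 -> L from 25
Insert 62: R from 42 -> L from 83
Insert 55: R from 42 -> L from 83 -> L from 62
Insert 31: L from 42 -> R from 25 -> R from 30

In-order: [10, 25, 30, 31, 42, 55, 62, 83]


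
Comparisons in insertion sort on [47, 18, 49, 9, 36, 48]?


Algorithm: insertion sort
Input: [47, 18, 49, 9, 36, 48]
Sorted: [9, 18, 36, 47, 48, 49]

10


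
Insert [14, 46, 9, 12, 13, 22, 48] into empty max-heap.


Insert 14: [14]
Insert 46: [46, 14]
Insert 9: [46, 14, 9]
Insert 12: [46, 14, 9, 12]
Insert 13: [46, 14, 9, 12, 13]
Insert 22: [46, 14, 22, 12, 13, 9]
Insert 48: [48, 14, 46, 12, 13, 9, 22]

Final heap: [48, 14, 46, 12, 13, 9, 22]


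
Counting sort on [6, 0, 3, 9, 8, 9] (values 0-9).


Input: [6, 0, 3, 9, 8, 9]
Counts: [1, 0, 0, 1, 0, 0, 1, 0, 1, 2]

Sorted: [0, 3, 6, 8, 9, 9]


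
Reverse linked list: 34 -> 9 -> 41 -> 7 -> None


Step 1: curr=34, set curr.next=prev(None) | reversed so far: 34
Step 2: curr=9, set curr.next=prev(34) | reversed so far: 9 -> 34
Step 3: curr=41, set curr.next=prev(9) | reversed so far: 41 -> 9 -> 34
Step 4: curr=7, set curr.next=prev(41) | reversed so far: 7 -> 41 -> 9 -> 34

7 -> 41 -> 9 -> 34 -> None


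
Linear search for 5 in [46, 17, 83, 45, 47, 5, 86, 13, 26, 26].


i=0: 46!=5
i=1: 17!=5
i=2: 83!=5
i=3: 45!=5
i=4: 47!=5
i=5: 5==5 found!

Found at 5, 6 comps


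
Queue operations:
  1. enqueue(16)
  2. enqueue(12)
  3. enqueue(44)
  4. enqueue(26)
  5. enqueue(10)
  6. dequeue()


enqueue(16) -> [16]
enqueue(12) -> [16, 12]
enqueue(44) -> [16, 12, 44]
enqueue(26) -> [16, 12, 44, 26]
enqueue(10) -> [16, 12, 44, 26, 10]
dequeue()->16, [12, 44, 26, 10]

Final queue: [12, 44, 26, 10]


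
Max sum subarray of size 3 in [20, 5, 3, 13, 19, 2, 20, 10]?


[0:3]: 28
[1:4]: 21
[2:5]: 35
[3:6]: 34
[4:7]: 41
[5:8]: 32

Max: 41 at [4:7]


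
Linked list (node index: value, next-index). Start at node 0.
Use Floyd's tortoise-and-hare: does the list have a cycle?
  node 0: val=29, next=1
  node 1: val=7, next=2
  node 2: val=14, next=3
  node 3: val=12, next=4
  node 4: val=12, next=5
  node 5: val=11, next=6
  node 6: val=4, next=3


Floyd's tortoise (slow, +1) and hare (fast, +2):
  init: slow=0, fast=0
  step 1: slow=1, fast=2
  step 2: slow=2, fast=4
  step 3: slow=3, fast=6
  step 4: slow=4, fast=4
  slow == fast at node 4: cycle detected

Cycle: yes


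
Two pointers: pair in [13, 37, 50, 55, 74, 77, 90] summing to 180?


lo=0(13)+hi=6(90)=103
lo=1(37)+hi=6(90)=127
lo=2(50)+hi=6(90)=140
lo=3(55)+hi=6(90)=145
lo=4(74)+hi=6(90)=164
lo=5(77)+hi=6(90)=167

No pair found


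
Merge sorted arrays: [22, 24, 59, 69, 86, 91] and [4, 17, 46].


Take 4 from B
Take 17 from B
Take 22 from A
Take 24 from A
Take 46 from B

Merged: [4, 17, 22, 24, 46, 59, 69, 86, 91]


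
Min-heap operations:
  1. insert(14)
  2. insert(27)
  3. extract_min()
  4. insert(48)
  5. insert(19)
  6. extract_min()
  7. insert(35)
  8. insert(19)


insert(14) -> [14]
insert(27) -> [14, 27]
extract_min()->14, [27]
insert(48) -> [27, 48]
insert(19) -> [19, 48, 27]
extract_min()->19, [27, 48]
insert(35) -> [27, 48, 35]
insert(19) -> [19, 27, 35, 48]

Final heap: [19, 27, 35, 48]


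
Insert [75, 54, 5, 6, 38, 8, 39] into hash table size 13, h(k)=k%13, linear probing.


Insert 75: h=10 -> slot 10
Insert 54: h=2 -> slot 2
Insert 5: h=5 -> slot 5
Insert 6: h=6 -> slot 6
Insert 38: h=12 -> slot 12
Insert 8: h=8 -> slot 8
Insert 39: h=0 -> slot 0

Table: [39, None, 54, None, None, 5, 6, None, 8, None, 75, None, 38]


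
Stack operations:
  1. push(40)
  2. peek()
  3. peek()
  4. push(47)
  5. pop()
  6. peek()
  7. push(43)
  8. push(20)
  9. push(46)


push(40) -> [40]
peek()->40
peek()->40
push(47) -> [40, 47]
pop()->47, [40]
peek()->40
push(43) -> [40, 43]
push(20) -> [40, 43, 20]
push(46) -> [40, 43, 20, 46]

Final stack: [40, 43, 20, 46]


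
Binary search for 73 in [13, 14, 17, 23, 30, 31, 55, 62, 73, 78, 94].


Step 1: lo=0, hi=10, mid=5, val=31
Step 2: lo=6, hi=10, mid=8, val=73

Found at index 8


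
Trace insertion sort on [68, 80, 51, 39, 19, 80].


Initial: [68, 80, 51, 39, 19, 80]
Insert 80: [68, 80, 51, 39, 19, 80]
Insert 51: [51, 68, 80, 39, 19, 80]
Insert 39: [39, 51, 68, 80, 19, 80]
Insert 19: [19, 39, 51, 68, 80, 80]
Insert 80: [19, 39, 51, 68, 80, 80]

Sorted: [19, 39, 51, 68, 80, 80]


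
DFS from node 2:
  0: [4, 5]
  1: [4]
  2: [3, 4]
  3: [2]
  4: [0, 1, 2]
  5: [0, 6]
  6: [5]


Visit 2, push [4, 3]
Visit 3, push []
Visit 4, push [1, 0]
Visit 0, push [5]
Visit 5, push [6]
Visit 6, push []
Visit 1, push []

DFS order: [2, 3, 4, 0, 5, 6, 1]


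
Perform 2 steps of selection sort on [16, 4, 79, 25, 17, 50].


Initial: [16, 4, 79, 25, 17, 50]
Step 1: min=4 at 1
  Swap: [4, 16, 79, 25, 17, 50]
Step 2: min=16 at 1
  Swap: [4, 16, 79, 25, 17, 50]

After 2 steps: [4, 16, 79, 25, 17, 50]


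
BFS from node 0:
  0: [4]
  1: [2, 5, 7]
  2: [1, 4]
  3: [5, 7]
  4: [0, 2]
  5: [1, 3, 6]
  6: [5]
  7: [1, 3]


Visit 0, enqueue [4]
Visit 4, enqueue [2]
Visit 2, enqueue [1]
Visit 1, enqueue [5, 7]
Visit 5, enqueue [3, 6]
Visit 7, enqueue []
Visit 3, enqueue []
Visit 6, enqueue []

BFS order: [0, 4, 2, 1, 5, 7, 3, 6]


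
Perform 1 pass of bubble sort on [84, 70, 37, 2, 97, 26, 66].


Initial: [84, 70, 37, 2, 97, 26, 66]
Pass 1: [70, 37, 2, 84, 26, 66, 97] (5 swaps)

After 1 pass: [70, 37, 2, 84, 26, 66, 97]


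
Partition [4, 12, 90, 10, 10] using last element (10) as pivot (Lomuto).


Pivot: 10
  4 <= 10: advance i (no swap)
  10 <= 10: swap -> [4, 10, 90, 12, 10]
Place pivot at 2: [4, 10, 10, 12, 90]

Partitioned: [4, 10, 10, 12, 90]


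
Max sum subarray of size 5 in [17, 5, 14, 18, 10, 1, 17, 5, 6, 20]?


[0:5]: 64
[1:6]: 48
[2:7]: 60
[3:8]: 51
[4:9]: 39
[5:10]: 49

Max: 64 at [0:5]


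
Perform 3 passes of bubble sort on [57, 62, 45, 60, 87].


Initial: [57, 62, 45, 60, 87]
Pass 1: [57, 45, 60, 62, 87] (2 swaps)
Pass 2: [45, 57, 60, 62, 87] (1 swaps)
Pass 3: [45, 57, 60, 62, 87] (0 swaps)

After 3 passes: [45, 57, 60, 62, 87]


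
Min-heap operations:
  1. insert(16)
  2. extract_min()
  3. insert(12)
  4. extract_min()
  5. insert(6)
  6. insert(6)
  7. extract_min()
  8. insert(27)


insert(16) -> [16]
extract_min()->16, []
insert(12) -> [12]
extract_min()->12, []
insert(6) -> [6]
insert(6) -> [6, 6]
extract_min()->6, [6]
insert(27) -> [6, 27]

Final heap: [6, 27]


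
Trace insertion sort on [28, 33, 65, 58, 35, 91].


Initial: [28, 33, 65, 58, 35, 91]
Insert 33: [28, 33, 65, 58, 35, 91]
Insert 65: [28, 33, 65, 58, 35, 91]
Insert 58: [28, 33, 58, 65, 35, 91]
Insert 35: [28, 33, 35, 58, 65, 91]
Insert 91: [28, 33, 35, 58, 65, 91]

Sorted: [28, 33, 35, 58, 65, 91]


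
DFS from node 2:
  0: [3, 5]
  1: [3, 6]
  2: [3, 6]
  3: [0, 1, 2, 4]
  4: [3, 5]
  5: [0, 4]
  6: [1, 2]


Visit 2, push [6, 3]
Visit 3, push [4, 1, 0]
Visit 0, push [5]
Visit 5, push [4]
Visit 4, push []
Visit 1, push [6]
Visit 6, push []

DFS order: [2, 3, 0, 5, 4, 1, 6]


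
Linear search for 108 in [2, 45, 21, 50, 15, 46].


i=0: 2!=108
i=1: 45!=108
i=2: 21!=108
i=3: 50!=108
i=4: 15!=108
i=5: 46!=108

Not found, 6 comps


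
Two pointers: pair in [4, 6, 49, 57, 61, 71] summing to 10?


lo=0(4)+hi=5(71)=75
lo=0(4)+hi=4(61)=65
lo=0(4)+hi=3(57)=61
lo=0(4)+hi=2(49)=53
lo=0(4)+hi=1(6)=10

Yes: 4+6=10


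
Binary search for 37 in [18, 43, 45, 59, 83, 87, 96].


Step 1: lo=0, hi=6, mid=3, val=59
Step 2: lo=0, hi=2, mid=1, val=43
Step 3: lo=0, hi=0, mid=0, val=18

Not found


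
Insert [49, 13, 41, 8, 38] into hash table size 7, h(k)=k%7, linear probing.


Insert 49: h=0 -> slot 0
Insert 13: h=6 -> slot 6
Insert 41: h=6, 2 probes -> slot 1
Insert 8: h=1, 1 probes -> slot 2
Insert 38: h=3 -> slot 3

Table: [49, 41, 8, 38, None, None, 13]


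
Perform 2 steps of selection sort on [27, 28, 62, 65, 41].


Initial: [27, 28, 62, 65, 41]
Step 1: min=27 at 0
  Swap: [27, 28, 62, 65, 41]
Step 2: min=28 at 1
  Swap: [27, 28, 62, 65, 41]

After 2 steps: [27, 28, 62, 65, 41]


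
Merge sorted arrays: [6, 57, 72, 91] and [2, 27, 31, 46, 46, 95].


Take 2 from B
Take 6 from A
Take 27 from B
Take 31 from B
Take 46 from B
Take 46 from B
Take 57 from A
Take 72 from A
Take 91 from A

Merged: [2, 6, 27, 31, 46, 46, 57, 72, 91, 95]


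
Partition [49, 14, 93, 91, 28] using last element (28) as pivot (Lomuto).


Pivot: 28
  14 <= 28: swap -> [14, 49, 93, 91, 28]
Place pivot at 1: [14, 28, 93, 91, 49]

Partitioned: [14, 28, 93, 91, 49]


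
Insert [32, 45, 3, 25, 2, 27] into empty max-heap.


Insert 32: [32]
Insert 45: [45, 32]
Insert 3: [45, 32, 3]
Insert 25: [45, 32, 3, 25]
Insert 2: [45, 32, 3, 25, 2]
Insert 27: [45, 32, 27, 25, 2, 3]

Final heap: [45, 32, 27, 25, 2, 3]


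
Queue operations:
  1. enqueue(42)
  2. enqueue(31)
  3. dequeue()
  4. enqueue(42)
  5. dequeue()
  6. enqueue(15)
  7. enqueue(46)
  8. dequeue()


enqueue(42) -> [42]
enqueue(31) -> [42, 31]
dequeue()->42, [31]
enqueue(42) -> [31, 42]
dequeue()->31, [42]
enqueue(15) -> [42, 15]
enqueue(46) -> [42, 15, 46]
dequeue()->42, [15, 46]

Final queue: [15, 46]


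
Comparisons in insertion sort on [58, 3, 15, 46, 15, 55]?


Algorithm: insertion sort
Input: [58, 3, 15, 46, 15, 55]
Sorted: [3, 15, 15, 46, 55, 58]

10


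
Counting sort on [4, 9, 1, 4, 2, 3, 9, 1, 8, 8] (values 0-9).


Input: [4, 9, 1, 4, 2, 3, 9, 1, 8, 8]
Counts: [0, 2, 1, 1, 2, 0, 0, 0, 2, 2]

Sorted: [1, 1, 2, 3, 4, 4, 8, 8, 9, 9]


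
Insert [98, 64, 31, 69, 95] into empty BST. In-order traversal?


Insert 98: root
Insert 64: L from 98
Insert 31: L from 98 -> L from 64
Insert 69: L from 98 -> R from 64
Insert 95: L from 98 -> R from 64 -> R from 69

In-order: [31, 64, 69, 95, 98]


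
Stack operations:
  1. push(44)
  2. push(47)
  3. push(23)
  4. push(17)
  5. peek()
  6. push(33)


push(44) -> [44]
push(47) -> [44, 47]
push(23) -> [44, 47, 23]
push(17) -> [44, 47, 23, 17]
peek()->17
push(33) -> [44, 47, 23, 17, 33]

Final stack: [44, 47, 23, 17, 33]


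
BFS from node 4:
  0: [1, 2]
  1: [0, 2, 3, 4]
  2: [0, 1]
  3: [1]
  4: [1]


Visit 4, enqueue [1]
Visit 1, enqueue [0, 2, 3]
Visit 0, enqueue []
Visit 2, enqueue []
Visit 3, enqueue []

BFS order: [4, 1, 0, 2, 3]


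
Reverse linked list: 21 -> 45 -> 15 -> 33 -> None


Step 1: curr=21, set curr.next=prev(None) | reversed so far: 21
Step 2: curr=45, set curr.next=prev(21) | reversed so far: 45 -> 21
Step 3: curr=15, set curr.next=prev(45) | reversed so far: 15 -> 45 -> 21
Step 4: curr=33, set curr.next=prev(15) | reversed so far: 33 -> 15 -> 45 -> 21

33 -> 15 -> 45 -> 21 -> None


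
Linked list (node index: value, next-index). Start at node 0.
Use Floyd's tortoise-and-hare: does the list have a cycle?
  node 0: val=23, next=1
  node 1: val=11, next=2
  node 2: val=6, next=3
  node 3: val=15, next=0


Floyd's tortoise (slow, +1) and hare (fast, +2):
  init: slow=0, fast=0
  step 1: slow=1, fast=2
  step 2: slow=2, fast=0
  step 3: slow=3, fast=2
  step 4: slow=0, fast=0
  slow == fast at node 0: cycle detected

Cycle: yes


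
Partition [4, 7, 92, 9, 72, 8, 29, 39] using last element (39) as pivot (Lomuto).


Pivot: 39
  4 <= 39: advance i (no swap)
  7 <= 39: advance i (no swap)
  9 <= 39: swap -> [4, 7, 9, 92, 72, 8, 29, 39]
  8 <= 39: swap -> [4, 7, 9, 8, 72, 92, 29, 39]
  29 <= 39: swap -> [4, 7, 9, 8, 29, 92, 72, 39]
Place pivot at 5: [4, 7, 9, 8, 29, 39, 72, 92]

Partitioned: [4, 7, 9, 8, 29, 39, 72, 92]


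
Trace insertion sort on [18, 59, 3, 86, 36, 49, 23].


Initial: [18, 59, 3, 86, 36, 49, 23]
Insert 59: [18, 59, 3, 86, 36, 49, 23]
Insert 3: [3, 18, 59, 86, 36, 49, 23]
Insert 86: [3, 18, 59, 86, 36, 49, 23]
Insert 36: [3, 18, 36, 59, 86, 49, 23]
Insert 49: [3, 18, 36, 49, 59, 86, 23]
Insert 23: [3, 18, 23, 36, 49, 59, 86]

Sorted: [3, 18, 23, 36, 49, 59, 86]


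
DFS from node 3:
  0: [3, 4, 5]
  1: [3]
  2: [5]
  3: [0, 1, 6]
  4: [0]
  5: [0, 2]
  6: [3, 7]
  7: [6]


Visit 3, push [6, 1, 0]
Visit 0, push [5, 4]
Visit 4, push []
Visit 5, push [2]
Visit 2, push []
Visit 1, push []
Visit 6, push [7]
Visit 7, push []

DFS order: [3, 0, 4, 5, 2, 1, 6, 7]


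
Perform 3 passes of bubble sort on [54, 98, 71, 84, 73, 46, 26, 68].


Initial: [54, 98, 71, 84, 73, 46, 26, 68]
Pass 1: [54, 71, 84, 73, 46, 26, 68, 98] (6 swaps)
Pass 2: [54, 71, 73, 46, 26, 68, 84, 98] (4 swaps)
Pass 3: [54, 71, 46, 26, 68, 73, 84, 98] (3 swaps)

After 3 passes: [54, 71, 46, 26, 68, 73, 84, 98]


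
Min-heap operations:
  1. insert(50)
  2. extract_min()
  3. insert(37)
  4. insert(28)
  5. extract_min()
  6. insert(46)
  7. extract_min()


insert(50) -> [50]
extract_min()->50, []
insert(37) -> [37]
insert(28) -> [28, 37]
extract_min()->28, [37]
insert(46) -> [37, 46]
extract_min()->37, [46]

Final heap: [46]


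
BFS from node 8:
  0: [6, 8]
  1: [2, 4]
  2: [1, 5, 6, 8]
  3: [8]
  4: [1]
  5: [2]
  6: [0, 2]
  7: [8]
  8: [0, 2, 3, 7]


Visit 8, enqueue [0, 2, 3, 7]
Visit 0, enqueue [6]
Visit 2, enqueue [1, 5]
Visit 3, enqueue []
Visit 7, enqueue []
Visit 6, enqueue []
Visit 1, enqueue [4]
Visit 5, enqueue []
Visit 4, enqueue []

BFS order: [8, 0, 2, 3, 7, 6, 1, 5, 4]


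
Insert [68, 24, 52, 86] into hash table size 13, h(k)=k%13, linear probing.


Insert 68: h=3 -> slot 3
Insert 24: h=11 -> slot 11
Insert 52: h=0 -> slot 0
Insert 86: h=8 -> slot 8

Table: [52, None, None, 68, None, None, None, None, 86, None, None, 24, None]


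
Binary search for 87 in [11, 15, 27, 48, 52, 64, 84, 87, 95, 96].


Step 1: lo=0, hi=9, mid=4, val=52
Step 2: lo=5, hi=9, mid=7, val=87

Found at index 7


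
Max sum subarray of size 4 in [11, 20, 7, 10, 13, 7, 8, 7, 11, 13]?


[0:4]: 48
[1:5]: 50
[2:6]: 37
[3:7]: 38
[4:8]: 35
[5:9]: 33
[6:10]: 39

Max: 50 at [1:5]


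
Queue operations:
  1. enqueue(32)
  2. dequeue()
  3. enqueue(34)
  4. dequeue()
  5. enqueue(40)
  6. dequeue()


enqueue(32) -> [32]
dequeue()->32, []
enqueue(34) -> [34]
dequeue()->34, []
enqueue(40) -> [40]
dequeue()->40, []

Final queue: []


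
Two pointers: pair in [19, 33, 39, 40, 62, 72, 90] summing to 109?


lo=0(19)+hi=6(90)=109

Yes: 19+90=109


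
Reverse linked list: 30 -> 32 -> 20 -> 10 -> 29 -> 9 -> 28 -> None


Step 1: curr=30, set curr.next=prev(None) | reversed so far: 30
Step 2: curr=32, set curr.next=prev(30) | reversed so far: 32 -> 30
Step 3: curr=20, set curr.next=prev(32) | reversed so far: 20 -> 32 -> 30
Step 4: curr=10, set curr.next=prev(20) | reversed so far: 10 -> 20 -> 32 -> 30
Step 5: curr=29, set curr.next=prev(10) | reversed so far: 29 -> 10 -> 20 -> 32 -> 30
Step 6: curr=9, set curr.next=prev(29) | reversed so far: 9 -> 29 -> 10 -> 20 -> 32 -> 30
Step 7: curr=28, set curr.next=prev(9) | reversed so far: 28 -> 9 -> 29 -> 10 -> 20 -> 32 -> 30

28 -> 9 -> 29 -> 10 -> 20 -> 32 -> 30 -> None


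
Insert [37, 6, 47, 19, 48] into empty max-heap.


Insert 37: [37]
Insert 6: [37, 6]
Insert 47: [47, 6, 37]
Insert 19: [47, 19, 37, 6]
Insert 48: [48, 47, 37, 6, 19]

Final heap: [48, 47, 37, 6, 19]


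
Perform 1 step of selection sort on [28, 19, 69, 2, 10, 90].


Initial: [28, 19, 69, 2, 10, 90]
Step 1: min=2 at 3
  Swap: [2, 19, 69, 28, 10, 90]

After 1 step: [2, 19, 69, 28, 10, 90]


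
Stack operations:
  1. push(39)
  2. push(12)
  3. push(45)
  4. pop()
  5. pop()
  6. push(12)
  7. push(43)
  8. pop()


push(39) -> [39]
push(12) -> [39, 12]
push(45) -> [39, 12, 45]
pop()->45, [39, 12]
pop()->12, [39]
push(12) -> [39, 12]
push(43) -> [39, 12, 43]
pop()->43, [39, 12]

Final stack: [39, 12]


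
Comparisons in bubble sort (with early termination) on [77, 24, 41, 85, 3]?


Algorithm: bubble sort (with early termination)
Input: [77, 24, 41, 85, 3]
Sorted: [3, 24, 41, 77, 85]

10


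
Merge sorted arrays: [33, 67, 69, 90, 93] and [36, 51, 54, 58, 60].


Take 33 from A
Take 36 from B
Take 51 from B
Take 54 from B
Take 58 from B
Take 60 from B

Merged: [33, 36, 51, 54, 58, 60, 67, 69, 90, 93]


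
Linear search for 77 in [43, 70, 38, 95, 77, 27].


i=0: 43!=77
i=1: 70!=77
i=2: 38!=77
i=3: 95!=77
i=4: 77==77 found!

Found at 4, 5 comps


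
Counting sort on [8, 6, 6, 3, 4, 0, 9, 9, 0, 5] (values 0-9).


Input: [8, 6, 6, 3, 4, 0, 9, 9, 0, 5]
Counts: [2, 0, 0, 1, 1, 1, 2, 0, 1, 2]

Sorted: [0, 0, 3, 4, 5, 6, 6, 8, 9, 9]


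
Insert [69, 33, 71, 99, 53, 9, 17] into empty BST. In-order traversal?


Insert 69: root
Insert 33: L from 69
Insert 71: R from 69
Insert 99: R from 69 -> R from 71
Insert 53: L from 69 -> R from 33
Insert 9: L from 69 -> L from 33
Insert 17: L from 69 -> L from 33 -> R from 9

In-order: [9, 17, 33, 53, 69, 71, 99]


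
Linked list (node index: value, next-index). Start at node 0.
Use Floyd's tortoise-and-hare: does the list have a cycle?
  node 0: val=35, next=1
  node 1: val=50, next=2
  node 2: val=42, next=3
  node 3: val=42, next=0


Floyd's tortoise (slow, +1) and hare (fast, +2):
  init: slow=0, fast=0
  step 1: slow=1, fast=2
  step 2: slow=2, fast=0
  step 3: slow=3, fast=2
  step 4: slow=0, fast=0
  slow == fast at node 0: cycle detected

Cycle: yes


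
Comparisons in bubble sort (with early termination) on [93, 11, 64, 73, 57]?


Algorithm: bubble sort (with early termination)
Input: [93, 11, 64, 73, 57]
Sorted: [11, 57, 64, 73, 93]

10


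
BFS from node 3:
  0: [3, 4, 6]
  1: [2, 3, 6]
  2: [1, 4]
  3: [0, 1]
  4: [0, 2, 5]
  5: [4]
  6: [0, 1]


Visit 3, enqueue [0, 1]
Visit 0, enqueue [4, 6]
Visit 1, enqueue [2]
Visit 4, enqueue [5]
Visit 6, enqueue []
Visit 2, enqueue []
Visit 5, enqueue []

BFS order: [3, 0, 1, 4, 6, 2, 5]


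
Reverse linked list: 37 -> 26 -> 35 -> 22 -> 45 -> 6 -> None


Step 1: curr=37, set curr.next=prev(None) | reversed so far: 37
Step 2: curr=26, set curr.next=prev(37) | reversed so far: 26 -> 37
Step 3: curr=35, set curr.next=prev(26) | reversed so far: 35 -> 26 -> 37
Step 4: curr=22, set curr.next=prev(35) | reversed so far: 22 -> 35 -> 26 -> 37
Step 5: curr=45, set curr.next=prev(22) | reversed so far: 45 -> 22 -> 35 -> 26 -> 37
Step 6: curr=6, set curr.next=prev(45) | reversed so far: 6 -> 45 -> 22 -> 35 -> 26 -> 37

6 -> 45 -> 22 -> 35 -> 26 -> 37 -> None


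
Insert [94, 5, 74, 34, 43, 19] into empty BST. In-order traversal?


Insert 94: root
Insert 5: L from 94
Insert 74: L from 94 -> R from 5
Insert 34: L from 94 -> R from 5 -> L from 74
Insert 43: L from 94 -> R from 5 -> L from 74 -> R from 34
Insert 19: L from 94 -> R from 5 -> L from 74 -> L from 34

In-order: [5, 19, 34, 43, 74, 94]


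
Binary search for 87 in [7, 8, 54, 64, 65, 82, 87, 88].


Step 1: lo=0, hi=7, mid=3, val=64
Step 2: lo=4, hi=7, mid=5, val=82
Step 3: lo=6, hi=7, mid=6, val=87

Found at index 6


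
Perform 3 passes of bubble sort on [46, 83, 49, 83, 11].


Initial: [46, 83, 49, 83, 11]
Pass 1: [46, 49, 83, 11, 83] (2 swaps)
Pass 2: [46, 49, 11, 83, 83] (1 swaps)
Pass 3: [46, 11, 49, 83, 83] (1 swaps)

After 3 passes: [46, 11, 49, 83, 83]


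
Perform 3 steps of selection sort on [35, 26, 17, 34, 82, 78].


Initial: [35, 26, 17, 34, 82, 78]
Step 1: min=17 at 2
  Swap: [17, 26, 35, 34, 82, 78]
Step 2: min=26 at 1
  Swap: [17, 26, 35, 34, 82, 78]
Step 3: min=34 at 3
  Swap: [17, 26, 34, 35, 82, 78]

After 3 steps: [17, 26, 34, 35, 82, 78]


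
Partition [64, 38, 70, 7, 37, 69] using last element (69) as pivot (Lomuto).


Pivot: 69
  64 <= 69: advance i (no swap)
  38 <= 69: advance i (no swap)
  7 <= 69: swap -> [64, 38, 7, 70, 37, 69]
  37 <= 69: swap -> [64, 38, 7, 37, 70, 69]
Place pivot at 4: [64, 38, 7, 37, 69, 70]

Partitioned: [64, 38, 7, 37, 69, 70]


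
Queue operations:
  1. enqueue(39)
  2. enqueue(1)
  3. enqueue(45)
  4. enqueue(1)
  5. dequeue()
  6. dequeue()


enqueue(39) -> [39]
enqueue(1) -> [39, 1]
enqueue(45) -> [39, 1, 45]
enqueue(1) -> [39, 1, 45, 1]
dequeue()->39, [1, 45, 1]
dequeue()->1, [45, 1]

Final queue: [45, 1]


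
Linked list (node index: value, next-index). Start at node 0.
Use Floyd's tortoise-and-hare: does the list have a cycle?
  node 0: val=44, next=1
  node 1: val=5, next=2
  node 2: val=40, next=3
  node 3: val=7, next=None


Floyd's tortoise (slow, +1) and hare (fast, +2):
  init: slow=0, fast=0
  step 1: slow=1, fast=2
  step 2: fast 2->3->None, no cycle

Cycle: no


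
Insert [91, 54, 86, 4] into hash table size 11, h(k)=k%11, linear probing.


Insert 91: h=3 -> slot 3
Insert 54: h=10 -> slot 10
Insert 86: h=9 -> slot 9
Insert 4: h=4 -> slot 4

Table: [None, None, None, 91, 4, None, None, None, None, 86, 54]


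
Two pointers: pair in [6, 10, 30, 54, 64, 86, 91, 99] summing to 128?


lo=0(6)+hi=7(99)=105
lo=1(10)+hi=7(99)=109
lo=2(30)+hi=7(99)=129
lo=2(30)+hi=6(91)=121
lo=3(54)+hi=6(91)=145
lo=3(54)+hi=5(86)=140
lo=3(54)+hi=4(64)=118

No pair found


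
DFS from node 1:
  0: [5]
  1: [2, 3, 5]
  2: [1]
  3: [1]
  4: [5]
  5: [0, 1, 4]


Visit 1, push [5, 3, 2]
Visit 2, push []
Visit 3, push []
Visit 5, push [4, 0]
Visit 0, push []
Visit 4, push []

DFS order: [1, 2, 3, 5, 0, 4]


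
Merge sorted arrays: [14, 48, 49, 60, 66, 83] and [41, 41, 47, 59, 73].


Take 14 from A
Take 41 from B
Take 41 from B
Take 47 from B
Take 48 from A
Take 49 from A
Take 59 from B
Take 60 from A
Take 66 from A
Take 73 from B

Merged: [14, 41, 41, 47, 48, 49, 59, 60, 66, 73, 83]


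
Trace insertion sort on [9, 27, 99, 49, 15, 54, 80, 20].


Initial: [9, 27, 99, 49, 15, 54, 80, 20]
Insert 27: [9, 27, 99, 49, 15, 54, 80, 20]
Insert 99: [9, 27, 99, 49, 15, 54, 80, 20]
Insert 49: [9, 27, 49, 99, 15, 54, 80, 20]
Insert 15: [9, 15, 27, 49, 99, 54, 80, 20]
Insert 54: [9, 15, 27, 49, 54, 99, 80, 20]
Insert 80: [9, 15, 27, 49, 54, 80, 99, 20]
Insert 20: [9, 15, 20, 27, 49, 54, 80, 99]

Sorted: [9, 15, 20, 27, 49, 54, 80, 99]


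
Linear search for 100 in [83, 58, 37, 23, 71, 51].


i=0: 83!=100
i=1: 58!=100
i=2: 37!=100
i=3: 23!=100
i=4: 71!=100
i=5: 51!=100

Not found, 6 comps


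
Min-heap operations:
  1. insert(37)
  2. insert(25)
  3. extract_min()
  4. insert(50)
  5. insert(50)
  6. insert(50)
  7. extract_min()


insert(37) -> [37]
insert(25) -> [25, 37]
extract_min()->25, [37]
insert(50) -> [37, 50]
insert(50) -> [37, 50, 50]
insert(50) -> [37, 50, 50, 50]
extract_min()->37, [50, 50, 50]

Final heap: [50, 50, 50]


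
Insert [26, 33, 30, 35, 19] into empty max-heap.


Insert 26: [26]
Insert 33: [33, 26]
Insert 30: [33, 26, 30]
Insert 35: [35, 33, 30, 26]
Insert 19: [35, 33, 30, 26, 19]

Final heap: [35, 33, 30, 26, 19]


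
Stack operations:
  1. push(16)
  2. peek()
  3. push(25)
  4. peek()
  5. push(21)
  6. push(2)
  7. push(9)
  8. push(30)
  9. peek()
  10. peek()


push(16) -> [16]
peek()->16
push(25) -> [16, 25]
peek()->25
push(21) -> [16, 25, 21]
push(2) -> [16, 25, 21, 2]
push(9) -> [16, 25, 21, 2, 9]
push(30) -> [16, 25, 21, 2, 9, 30]
peek()->30
peek()->30

Final stack: [16, 25, 21, 2, 9, 30]


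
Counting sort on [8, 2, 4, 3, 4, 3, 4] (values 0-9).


Input: [8, 2, 4, 3, 4, 3, 4]
Counts: [0, 0, 1, 2, 3, 0, 0, 0, 1, 0]

Sorted: [2, 3, 3, 4, 4, 4, 8]


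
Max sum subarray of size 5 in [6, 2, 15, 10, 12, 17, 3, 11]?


[0:5]: 45
[1:6]: 56
[2:7]: 57
[3:8]: 53

Max: 57 at [2:7]


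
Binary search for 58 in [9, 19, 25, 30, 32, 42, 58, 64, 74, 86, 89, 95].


Step 1: lo=0, hi=11, mid=5, val=42
Step 2: lo=6, hi=11, mid=8, val=74
Step 3: lo=6, hi=7, mid=6, val=58

Found at index 6


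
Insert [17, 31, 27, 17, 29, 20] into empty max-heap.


Insert 17: [17]
Insert 31: [31, 17]
Insert 27: [31, 17, 27]
Insert 17: [31, 17, 27, 17]
Insert 29: [31, 29, 27, 17, 17]
Insert 20: [31, 29, 27, 17, 17, 20]

Final heap: [31, 29, 27, 17, 17, 20]


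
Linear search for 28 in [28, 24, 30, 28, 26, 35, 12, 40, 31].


i=0: 28==28 found!

Found at 0, 1 comps


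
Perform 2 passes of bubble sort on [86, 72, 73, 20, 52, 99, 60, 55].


Initial: [86, 72, 73, 20, 52, 99, 60, 55]
Pass 1: [72, 73, 20, 52, 86, 60, 55, 99] (6 swaps)
Pass 2: [72, 20, 52, 73, 60, 55, 86, 99] (4 swaps)

After 2 passes: [72, 20, 52, 73, 60, 55, 86, 99]


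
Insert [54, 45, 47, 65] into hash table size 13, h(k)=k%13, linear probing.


Insert 54: h=2 -> slot 2
Insert 45: h=6 -> slot 6
Insert 47: h=8 -> slot 8
Insert 65: h=0 -> slot 0

Table: [65, None, 54, None, None, None, 45, None, 47, None, None, None, None]


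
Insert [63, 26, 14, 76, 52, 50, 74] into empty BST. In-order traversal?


Insert 63: root
Insert 26: L from 63
Insert 14: L from 63 -> L from 26
Insert 76: R from 63
Insert 52: L from 63 -> R from 26
Insert 50: L from 63 -> R from 26 -> L from 52
Insert 74: R from 63 -> L from 76

In-order: [14, 26, 50, 52, 63, 74, 76]


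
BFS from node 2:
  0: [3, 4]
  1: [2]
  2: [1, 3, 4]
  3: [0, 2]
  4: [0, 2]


Visit 2, enqueue [1, 3, 4]
Visit 1, enqueue []
Visit 3, enqueue [0]
Visit 4, enqueue []
Visit 0, enqueue []

BFS order: [2, 1, 3, 4, 0]


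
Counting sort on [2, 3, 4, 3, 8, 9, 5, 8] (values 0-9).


Input: [2, 3, 4, 3, 8, 9, 5, 8]
Counts: [0, 0, 1, 2, 1, 1, 0, 0, 2, 1]

Sorted: [2, 3, 3, 4, 5, 8, 8, 9]


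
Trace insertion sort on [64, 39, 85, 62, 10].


Initial: [64, 39, 85, 62, 10]
Insert 39: [39, 64, 85, 62, 10]
Insert 85: [39, 64, 85, 62, 10]
Insert 62: [39, 62, 64, 85, 10]
Insert 10: [10, 39, 62, 64, 85]

Sorted: [10, 39, 62, 64, 85]


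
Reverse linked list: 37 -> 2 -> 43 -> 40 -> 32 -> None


Step 1: curr=37, set curr.next=prev(None) | reversed so far: 37
Step 2: curr=2, set curr.next=prev(37) | reversed so far: 2 -> 37
Step 3: curr=43, set curr.next=prev(2) | reversed so far: 43 -> 2 -> 37
Step 4: curr=40, set curr.next=prev(43) | reversed so far: 40 -> 43 -> 2 -> 37
Step 5: curr=32, set curr.next=prev(40) | reversed so far: 32 -> 40 -> 43 -> 2 -> 37

32 -> 40 -> 43 -> 2 -> 37 -> None


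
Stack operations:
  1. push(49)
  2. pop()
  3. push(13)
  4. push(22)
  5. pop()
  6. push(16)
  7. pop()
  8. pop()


push(49) -> [49]
pop()->49, []
push(13) -> [13]
push(22) -> [13, 22]
pop()->22, [13]
push(16) -> [13, 16]
pop()->16, [13]
pop()->13, []

Final stack: []


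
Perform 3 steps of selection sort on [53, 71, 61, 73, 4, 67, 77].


Initial: [53, 71, 61, 73, 4, 67, 77]
Step 1: min=4 at 4
  Swap: [4, 71, 61, 73, 53, 67, 77]
Step 2: min=53 at 4
  Swap: [4, 53, 61, 73, 71, 67, 77]
Step 3: min=61 at 2
  Swap: [4, 53, 61, 73, 71, 67, 77]

After 3 steps: [4, 53, 61, 73, 71, 67, 77]


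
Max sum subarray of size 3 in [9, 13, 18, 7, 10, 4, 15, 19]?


[0:3]: 40
[1:4]: 38
[2:5]: 35
[3:6]: 21
[4:7]: 29
[5:8]: 38

Max: 40 at [0:3]


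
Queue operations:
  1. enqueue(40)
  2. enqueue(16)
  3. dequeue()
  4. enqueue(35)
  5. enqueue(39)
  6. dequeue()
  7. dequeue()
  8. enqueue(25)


enqueue(40) -> [40]
enqueue(16) -> [40, 16]
dequeue()->40, [16]
enqueue(35) -> [16, 35]
enqueue(39) -> [16, 35, 39]
dequeue()->16, [35, 39]
dequeue()->35, [39]
enqueue(25) -> [39, 25]

Final queue: [39, 25]


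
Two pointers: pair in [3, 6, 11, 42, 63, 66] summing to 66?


lo=0(3)+hi=5(66)=69
lo=0(3)+hi=4(63)=66

Yes: 3+63=66


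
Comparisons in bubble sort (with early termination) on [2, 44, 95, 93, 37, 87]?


Algorithm: bubble sort (with early termination)
Input: [2, 44, 95, 93, 37, 87]
Sorted: [2, 37, 44, 87, 93, 95]

14


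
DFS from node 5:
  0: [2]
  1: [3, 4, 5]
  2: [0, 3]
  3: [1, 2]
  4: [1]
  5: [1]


Visit 5, push [1]
Visit 1, push [4, 3]
Visit 3, push [2]
Visit 2, push [0]
Visit 0, push []
Visit 4, push []

DFS order: [5, 1, 3, 2, 0, 4]


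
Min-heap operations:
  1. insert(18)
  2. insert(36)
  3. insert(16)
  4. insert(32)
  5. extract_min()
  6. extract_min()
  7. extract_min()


insert(18) -> [18]
insert(36) -> [18, 36]
insert(16) -> [16, 36, 18]
insert(32) -> [16, 32, 18, 36]
extract_min()->16, [18, 32, 36]
extract_min()->18, [32, 36]
extract_min()->32, [36]

Final heap: [36]


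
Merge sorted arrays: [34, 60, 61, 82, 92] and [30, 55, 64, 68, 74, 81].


Take 30 from B
Take 34 from A
Take 55 from B
Take 60 from A
Take 61 from A
Take 64 from B
Take 68 from B
Take 74 from B
Take 81 from B

Merged: [30, 34, 55, 60, 61, 64, 68, 74, 81, 82, 92]


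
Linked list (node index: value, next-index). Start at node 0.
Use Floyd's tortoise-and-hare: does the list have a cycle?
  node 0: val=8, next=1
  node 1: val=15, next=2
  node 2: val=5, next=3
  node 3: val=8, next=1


Floyd's tortoise (slow, +1) and hare (fast, +2):
  init: slow=0, fast=0
  step 1: slow=1, fast=2
  step 2: slow=2, fast=1
  step 3: slow=3, fast=3
  slow == fast at node 3: cycle detected

Cycle: yes


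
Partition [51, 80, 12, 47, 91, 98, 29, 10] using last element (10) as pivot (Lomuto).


Pivot: 10
Place pivot at 0: [10, 80, 12, 47, 91, 98, 29, 51]

Partitioned: [10, 80, 12, 47, 91, 98, 29, 51]


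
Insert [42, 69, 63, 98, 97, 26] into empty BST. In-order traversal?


Insert 42: root
Insert 69: R from 42
Insert 63: R from 42 -> L from 69
Insert 98: R from 42 -> R from 69
Insert 97: R from 42 -> R from 69 -> L from 98
Insert 26: L from 42

In-order: [26, 42, 63, 69, 97, 98]


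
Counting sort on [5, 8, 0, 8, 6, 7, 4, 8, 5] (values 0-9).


Input: [5, 8, 0, 8, 6, 7, 4, 8, 5]
Counts: [1, 0, 0, 0, 1, 2, 1, 1, 3, 0]

Sorted: [0, 4, 5, 5, 6, 7, 8, 8, 8]


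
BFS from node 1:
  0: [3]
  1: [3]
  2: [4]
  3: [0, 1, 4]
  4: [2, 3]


Visit 1, enqueue [3]
Visit 3, enqueue [0, 4]
Visit 0, enqueue []
Visit 4, enqueue [2]
Visit 2, enqueue []

BFS order: [1, 3, 0, 4, 2]


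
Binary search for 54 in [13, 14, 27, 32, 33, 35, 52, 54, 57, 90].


Step 1: lo=0, hi=9, mid=4, val=33
Step 2: lo=5, hi=9, mid=7, val=54

Found at index 7


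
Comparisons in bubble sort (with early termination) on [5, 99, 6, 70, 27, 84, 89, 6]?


Algorithm: bubble sort (with early termination)
Input: [5, 99, 6, 70, 27, 84, 89, 6]
Sorted: [5, 6, 6, 27, 70, 84, 89, 99]

27


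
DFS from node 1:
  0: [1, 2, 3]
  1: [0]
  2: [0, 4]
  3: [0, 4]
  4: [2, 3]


Visit 1, push [0]
Visit 0, push [3, 2]
Visit 2, push [4]
Visit 4, push [3]
Visit 3, push []

DFS order: [1, 0, 2, 4, 3]


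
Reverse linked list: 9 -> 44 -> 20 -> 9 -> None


Step 1: curr=9, set curr.next=prev(None) | reversed so far: 9
Step 2: curr=44, set curr.next=prev(9) | reversed so far: 44 -> 9
Step 3: curr=20, set curr.next=prev(44) | reversed so far: 20 -> 44 -> 9
Step 4: curr=9, set curr.next=prev(20) | reversed so far: 9 -> 20 -> 44 -> 9

9 -> 20 -> 44 -> 9 -> None


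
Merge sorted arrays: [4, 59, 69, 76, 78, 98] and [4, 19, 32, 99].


Take 4 from A
Take 4 from B
Take 19 from B
Take 32 from B
Take 59 from A
Take 69 from A
Take 76 from A
Take 78 from A
Take 98 from A

Merged: [4, 4, 19, 32, 59, 69, 76, 78, 98, 99]


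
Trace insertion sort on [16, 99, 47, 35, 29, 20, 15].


Initial: [16, 99, 47, 35, 29, 20, 15]
Insert 99: [16, 99, 47, 35, 29, 20, 15]
Insert 47: [16, 47, 99, 35, 29, 20, 15]
Insert 35: [16, 35, 47, 99, 29, 20, 15]
Insert 29: [16, 29, 35, 47, 99, 20, 15]
Insert 20: [16, 20, 29, 35, 47, 99, 15]
Insert 15: [15, 16, 20, 29, 35, 47, 99]

Sorted: [15, 16, 20, 29, 35, 47, 99]


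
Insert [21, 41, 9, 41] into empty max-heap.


Insert 21: [21]
Insert 41: [41, 21]
Insert 9: [41, 21, 9]
Insert 41: [41, 41, 9, 21]

Final heap: [41, 41, 9, 21]


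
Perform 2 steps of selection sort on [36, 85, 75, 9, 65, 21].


Initial: [36, 85, 75, 9, 65, 21]
Step 1: min=9 at 3
  Swap: [9, 85, 75, 36, 65, 21]
Step 2: min=21 at 5
  Swap: [9, 21, 75, 36, 65, 85]

After 2 steps: [9, 21, 75, 36, 65, 85]
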